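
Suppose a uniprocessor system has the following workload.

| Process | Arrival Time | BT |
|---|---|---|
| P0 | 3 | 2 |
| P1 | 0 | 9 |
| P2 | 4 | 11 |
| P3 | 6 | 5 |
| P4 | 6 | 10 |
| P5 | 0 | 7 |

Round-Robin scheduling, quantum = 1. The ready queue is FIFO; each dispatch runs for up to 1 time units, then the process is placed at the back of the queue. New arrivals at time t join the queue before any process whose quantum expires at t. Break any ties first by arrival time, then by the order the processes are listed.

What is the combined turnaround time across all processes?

171

Gantt: | P1 0-1 | P5 1-2 | P1 2-3 | P5 3-4 | P0 4-5 | P1 5-6 | P2 6-7 | P5 7-8 | P0 8-9 | P3 9-10 | P4 10-11 | P1 11-12 | P2 12-13 | P5 13-14 | P3 14-15 | P4 15-16 | P1 16-17 | P2 17-18 | P5 18-19 | P3 19-20 | P4 20-21 | P1 21-22 | P2 22-23 | P5 23-24 | P3 24-25 | P4 25-26 | P1 26-27 | P2 27-28 | P5 28-29 | P3 29-30 | P4 30-31 | P1 31-32 | P2 32-33 | P4 33-34 | P1 34-35 | P2 35-36 | P4 36-37 | P2 37-38 | P4 38-39 | P2 39-40 | P4 40-41 | P2 41-42 | P4 42-43 | P2 43-44 |
Completion: P0=9  P1=35  P2=44  P3=30  P4=43  P5=29
Turnaround (C−A): P0=6  P1=35  P2=40  P3=24  P4=37  P5=29
Turnaround = completion − arrival: P0=6, P1=35, P2=40, P3=24, P4=37, P5=29
Total turnaround = 6 + 35 + 40 + 24 + 37 + 29 = 171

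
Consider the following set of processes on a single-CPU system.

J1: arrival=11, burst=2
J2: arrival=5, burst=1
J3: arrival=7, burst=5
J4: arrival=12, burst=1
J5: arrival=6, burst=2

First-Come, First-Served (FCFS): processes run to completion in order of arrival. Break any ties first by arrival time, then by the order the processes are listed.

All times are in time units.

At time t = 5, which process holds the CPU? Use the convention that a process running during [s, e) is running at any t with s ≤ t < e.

J2

Schedule: | idle 0-5 | J2 5-6 | J5 6-8 | J3 8-13 | J1 13-15 | J4 15-16 |
Completion: J1=15  J2=6  J3=13  J4=16  J5=8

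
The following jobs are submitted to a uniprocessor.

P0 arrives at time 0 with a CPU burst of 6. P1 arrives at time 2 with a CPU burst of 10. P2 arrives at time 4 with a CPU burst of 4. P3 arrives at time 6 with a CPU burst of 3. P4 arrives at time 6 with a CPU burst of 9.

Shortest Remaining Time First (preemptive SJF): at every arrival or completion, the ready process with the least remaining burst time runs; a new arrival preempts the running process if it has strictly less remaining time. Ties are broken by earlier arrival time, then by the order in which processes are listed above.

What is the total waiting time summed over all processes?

Schedule: | P0 0-6 | P3 6-9 | P2 9-13 | P4 13-22 | P1 22-32 |
Completion: P0=6  P1=32  P2=13  P3=9  P4=22
Turnaround (C−A): P0=6  P1=30  P2=9  P3=3  P4=16
Waiting = turnaround − burst: P0=0, P1=20, P2=5, P3=0, P4=7
Total waiting = 0 + 20 + 5 + 0 + 7 = 32

32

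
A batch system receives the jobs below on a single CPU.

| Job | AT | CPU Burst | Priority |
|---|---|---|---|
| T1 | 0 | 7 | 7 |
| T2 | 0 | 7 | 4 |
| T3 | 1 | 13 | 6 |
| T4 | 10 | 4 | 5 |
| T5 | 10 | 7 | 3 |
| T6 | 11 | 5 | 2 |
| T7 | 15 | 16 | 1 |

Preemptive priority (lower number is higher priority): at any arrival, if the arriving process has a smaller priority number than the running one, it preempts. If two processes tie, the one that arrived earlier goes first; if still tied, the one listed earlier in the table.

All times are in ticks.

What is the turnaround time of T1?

Timeline: | T2 0-7 | T3 7-10 | T5 10-11 | T6 11-15 | T7 15-31 | T6 31-32 | T5 32-38 | T4 38-42 | T3 42-52 | T1 52-59 |
Completion: T1=59  T2=7  T3=52  T4=42  T5=38  T6=32  T7=31
Turnaround(T1) = completion − arrival = 59 − 0 = 59

59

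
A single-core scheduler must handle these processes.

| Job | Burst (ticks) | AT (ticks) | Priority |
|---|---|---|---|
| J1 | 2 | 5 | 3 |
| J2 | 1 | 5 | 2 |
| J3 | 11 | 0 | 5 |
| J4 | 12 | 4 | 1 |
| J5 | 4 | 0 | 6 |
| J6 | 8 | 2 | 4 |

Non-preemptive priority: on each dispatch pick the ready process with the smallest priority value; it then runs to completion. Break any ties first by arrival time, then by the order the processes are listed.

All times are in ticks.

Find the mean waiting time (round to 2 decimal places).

17.00

Timeline: | J3 0-11 | J4 11-23 | J2 23-24 | J1 24-26 | J6 26-34 | J5 34-38 |
Completion: J1=26  J2=24  J3=11  J4=23  J5=38  J6=34
Waiting times: J1=19, J2=18, J3=0, J4=7, J5=34, J6=24
Average waiting = (19+18+0+7+34+24) / 6 = 102/6 = 17.00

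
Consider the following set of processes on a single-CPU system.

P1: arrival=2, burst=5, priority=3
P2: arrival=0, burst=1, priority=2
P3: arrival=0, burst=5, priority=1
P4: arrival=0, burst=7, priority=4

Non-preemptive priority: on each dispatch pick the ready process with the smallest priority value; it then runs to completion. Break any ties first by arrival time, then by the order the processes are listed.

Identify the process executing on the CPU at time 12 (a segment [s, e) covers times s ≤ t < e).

Timeline: | P3 0-5 | P2 5-6 | P1 6-11 | P4 11-18 |
Completion: P1=11  P2=6  P3=5  P4=18

P4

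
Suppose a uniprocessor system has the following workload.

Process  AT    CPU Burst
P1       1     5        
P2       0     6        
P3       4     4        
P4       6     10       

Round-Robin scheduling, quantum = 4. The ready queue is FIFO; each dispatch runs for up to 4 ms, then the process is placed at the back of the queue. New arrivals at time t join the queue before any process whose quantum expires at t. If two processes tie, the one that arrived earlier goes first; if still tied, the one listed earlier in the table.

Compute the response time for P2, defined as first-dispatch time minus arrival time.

0

Schedule: | P2 0-4 | P1 4-8 | P3 8-12 | P2 12-14 | P4 14-18 | P1 18-19 | P4 19-25 |
Completion: P1=19  P2=14  P3=12  P4=25
Turnaround (C−A): P1=18  P2=14  P3=8  P4=19
Response(P2) = first start − arrival = 0 − 0 = 0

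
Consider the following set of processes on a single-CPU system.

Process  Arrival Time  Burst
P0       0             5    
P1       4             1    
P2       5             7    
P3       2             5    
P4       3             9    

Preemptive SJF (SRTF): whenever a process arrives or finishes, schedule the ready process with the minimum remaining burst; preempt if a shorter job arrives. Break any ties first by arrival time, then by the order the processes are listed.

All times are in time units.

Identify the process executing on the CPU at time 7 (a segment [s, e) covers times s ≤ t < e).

P3

Schedule: | P0 0-5 | P1 5-6 | P3 6-11 | P2 11-18 | P4 18-27 |
Completion: P0=5  P1=6  P2=18  P3=11  P4=27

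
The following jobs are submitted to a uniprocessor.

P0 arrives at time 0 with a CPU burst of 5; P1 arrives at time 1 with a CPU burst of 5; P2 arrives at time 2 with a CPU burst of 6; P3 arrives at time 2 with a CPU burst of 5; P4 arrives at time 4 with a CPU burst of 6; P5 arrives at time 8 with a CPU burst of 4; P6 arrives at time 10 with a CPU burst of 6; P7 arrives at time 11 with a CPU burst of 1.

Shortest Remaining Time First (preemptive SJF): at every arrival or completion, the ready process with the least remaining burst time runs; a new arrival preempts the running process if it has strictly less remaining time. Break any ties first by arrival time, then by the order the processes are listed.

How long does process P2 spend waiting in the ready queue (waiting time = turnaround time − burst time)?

18

Gantt: | P0 0-5 | P1 5-10 | P5 10-11 | P7 11-12 | P5 12-15 | P3 15-20 | P2 20-26 | P4 26-32 | P6 32-38 |
Completion: P0=5  P1=10  P2=26  P3=20  P4=32  P5=15  P6=38  P7=12
Turnaround (C−A): P0=5  P1=9  P2=24  P3=18  P4=28  P5=7  P6=28  P7=1
Waiting(P2) = turnaround − burst = 24 − 6 = 18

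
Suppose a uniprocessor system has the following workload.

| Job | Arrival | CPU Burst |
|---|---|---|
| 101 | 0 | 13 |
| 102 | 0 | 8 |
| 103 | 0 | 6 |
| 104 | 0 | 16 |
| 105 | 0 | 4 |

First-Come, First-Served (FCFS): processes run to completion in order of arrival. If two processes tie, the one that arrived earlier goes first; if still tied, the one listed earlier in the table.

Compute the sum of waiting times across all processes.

Gantt: | 101 0-13 | 102 13-21 | 103 21-27 | 104 27-43 | 105 43-47 |
Completion: 101=13  102=21  103=27  104=43  105=47
Turnaround (C−A): 101=13  102=21  103=27  104=43  105=47
Waiting = turnaround − burst: 101=0, 102=13, 103=21, 104=27, 105=43
Total waiting = 0 + 13 + 21 + 27 + 43 = 104

104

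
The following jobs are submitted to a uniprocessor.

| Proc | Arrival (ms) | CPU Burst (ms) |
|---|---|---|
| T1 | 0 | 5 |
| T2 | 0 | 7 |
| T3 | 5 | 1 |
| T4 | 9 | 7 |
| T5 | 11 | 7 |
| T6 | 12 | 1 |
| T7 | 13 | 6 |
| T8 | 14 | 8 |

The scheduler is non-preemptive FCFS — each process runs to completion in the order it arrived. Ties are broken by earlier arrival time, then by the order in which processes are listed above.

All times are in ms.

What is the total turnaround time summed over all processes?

117

Schedule: | T1 0-5 | T2 5-12 | T3 12-13 | T4 13-20 | T5 20-27 | T6 27-28 | T7 28-34 | T8 34-42 |
Completion: T1=5  T2=12  T3=13  T4=20  T5=27  T6=28  T7=34  T8=42
Turnaround (C−A): T1=5  T2=12  T3=8  T4=11  T5=16  T6=16  T7=21  T8=28
Turnaround = completion − arrival: T1=5, T2=12, T3=8, T4=11, T5=16, T6=16, T7=21, T8=28
Total turnaround = 5 + 12 + 8 + 11 + 16 + 16 + 21 + 28 = 117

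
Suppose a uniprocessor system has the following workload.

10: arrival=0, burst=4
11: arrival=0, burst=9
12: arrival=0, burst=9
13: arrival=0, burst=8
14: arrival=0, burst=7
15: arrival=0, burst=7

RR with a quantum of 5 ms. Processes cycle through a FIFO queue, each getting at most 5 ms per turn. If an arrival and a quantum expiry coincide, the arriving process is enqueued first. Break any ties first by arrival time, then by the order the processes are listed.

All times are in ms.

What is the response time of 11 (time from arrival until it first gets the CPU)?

4

Schedule: | 10 0-4 | 11 4-9 | 12 9-14 | 13 14-19 | 14 19-24 | 15 24-29 | 11 29-33 | 12 33-37 | 13 37-40 | 14 40-42 | 15 42-44 |
Completion: 10=4  11=33  12=37  13=40  14=42  15=44
Turnaround (C−A): 10=4  11=33  12=37  13=40  14=42  15=44
Response(11) = first start − arrival = 4 − 0 = 4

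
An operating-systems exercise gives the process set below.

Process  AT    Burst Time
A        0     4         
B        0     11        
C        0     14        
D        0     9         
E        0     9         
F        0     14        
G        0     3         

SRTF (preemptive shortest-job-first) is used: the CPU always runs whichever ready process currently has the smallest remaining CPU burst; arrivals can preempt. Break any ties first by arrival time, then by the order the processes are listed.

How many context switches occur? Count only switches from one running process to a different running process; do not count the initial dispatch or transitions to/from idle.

Timeline: | G 0-3 | A 3-7 | D 7-16 | E 16-25 | B 25-36 | C 36-50 | F 50-64 |
Completion: A=7  B=36  C=50  D=16  E=25  F=64  G=3
Turnaround (C−A): A=7  B=36  C=50  D=16  E=25  F=64  G=3

6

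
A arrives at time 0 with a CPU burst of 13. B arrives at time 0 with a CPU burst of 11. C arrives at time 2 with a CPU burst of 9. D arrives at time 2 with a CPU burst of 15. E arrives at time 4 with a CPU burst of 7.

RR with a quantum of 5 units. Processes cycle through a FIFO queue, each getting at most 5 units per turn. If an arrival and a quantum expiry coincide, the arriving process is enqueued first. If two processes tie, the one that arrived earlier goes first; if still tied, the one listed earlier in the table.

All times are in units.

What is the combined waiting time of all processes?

176

Schedule: | A 0-5 | B 5-10 | C 10-15 | D 15-20 | E 20-25 | A 25-30 | B 30-35 | C 35-39 | D 39-44 | E 44-46 | A 46-49 | B 49-50 | D 50-55 |
Completion: A=49  B=50  C=39  D=55  E=46
Waiting = turnaround − burst: A=36, B=39, C=28, D=38, E=35
Total waiting = 36 + 39 + 28 + 38 + 35 = 176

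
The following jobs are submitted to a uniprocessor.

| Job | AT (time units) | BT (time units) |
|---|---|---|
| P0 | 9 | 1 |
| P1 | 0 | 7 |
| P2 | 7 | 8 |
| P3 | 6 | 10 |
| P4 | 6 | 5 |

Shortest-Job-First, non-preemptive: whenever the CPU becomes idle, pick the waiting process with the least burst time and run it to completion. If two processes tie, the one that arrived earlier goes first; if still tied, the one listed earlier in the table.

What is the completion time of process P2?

Timeline: | P1 0-7 | P4 7-12 | P0 12-13 | P2 13-21 | P3 21-31 |
Completion: P0=13  P1=7  P2=21  P3=31  P4=12
Turnaround (C−A): P0=4  P1=7  P2=14  P3=25  P4=6

21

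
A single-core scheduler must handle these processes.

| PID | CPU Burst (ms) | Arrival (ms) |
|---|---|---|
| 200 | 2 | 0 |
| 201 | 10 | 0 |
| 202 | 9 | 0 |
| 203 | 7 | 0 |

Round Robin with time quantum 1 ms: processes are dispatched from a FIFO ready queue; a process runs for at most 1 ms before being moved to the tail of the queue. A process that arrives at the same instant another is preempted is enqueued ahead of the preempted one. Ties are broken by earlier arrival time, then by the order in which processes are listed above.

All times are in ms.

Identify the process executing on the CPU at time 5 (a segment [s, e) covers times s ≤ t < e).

Gantt: | 200 0-1 | 201 1-2 | 202 2-3 | 203 3-4 | 200 4-5 | 201 5-6 | 202 6-7 | 203 7-8 | 201 8-9 | 202 9-10 | 203 10-11 | 201 11-12 | 202 12-13 | 203 13-14 | 201 14-15 | 202 15-16 | 203 16-17 | 201 17-18 | 202 18-19 | 203 19-20 | 201 20-21 | 202 21-22 | 203 22-23 | 201 23-24 | 202 24-25 | 201 25-26 | 202 26-27 | 201 27-28 |
Completion: 200=5  201=28  202=27  203=23

201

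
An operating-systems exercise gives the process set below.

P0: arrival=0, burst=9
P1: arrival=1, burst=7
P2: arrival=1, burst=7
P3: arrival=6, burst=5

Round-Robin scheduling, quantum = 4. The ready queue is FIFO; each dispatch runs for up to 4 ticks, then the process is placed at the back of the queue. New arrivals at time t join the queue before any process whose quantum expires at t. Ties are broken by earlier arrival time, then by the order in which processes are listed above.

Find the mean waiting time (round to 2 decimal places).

17.00

Timeline: | P0 0-4 | P1 4-8 | P2 8-12 | P0 12-16 | P3 16-20 | P1 20-23 | P2 23-26 | P0 26-27 | P3 27-28 |
Completion: P0=27  P1=23  P2=26  P3=28
Waiting times: P0=18, P1=15, P2=18, P3=17
Average waiting = (18+15+18+17) / 4 = 68/4 = 17.00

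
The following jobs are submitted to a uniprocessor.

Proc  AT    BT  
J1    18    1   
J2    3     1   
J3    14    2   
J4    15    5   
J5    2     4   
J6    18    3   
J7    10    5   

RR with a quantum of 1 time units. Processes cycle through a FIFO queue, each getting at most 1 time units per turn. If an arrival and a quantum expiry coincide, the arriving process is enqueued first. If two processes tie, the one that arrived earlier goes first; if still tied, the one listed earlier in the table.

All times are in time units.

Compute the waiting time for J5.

Timeline: | idle 0-2 | J5 2-3 | J2 3-4 | J5 4-7 | idle 7-10 | J7 10-14 | J3 14-15 | J7 15-16 | J4 16-17 | J3 17-18 | J4 18-19 | J1 19-20 | J6 20-21 | J4 21-22 | J6 22-23 | J4 23-24 | J6 24-25 | J4 25-26 |
Completion: J1=20  J2=4  J3=18  J4=26  J5=7  J6=25  J7=16
Turnaround (C−A): J1=2  J2=1  J3=4  J4=11  J5=5  J6=7  J7=6
Waiting(J5) = turnaround − burst = 5 − 4 = 1

1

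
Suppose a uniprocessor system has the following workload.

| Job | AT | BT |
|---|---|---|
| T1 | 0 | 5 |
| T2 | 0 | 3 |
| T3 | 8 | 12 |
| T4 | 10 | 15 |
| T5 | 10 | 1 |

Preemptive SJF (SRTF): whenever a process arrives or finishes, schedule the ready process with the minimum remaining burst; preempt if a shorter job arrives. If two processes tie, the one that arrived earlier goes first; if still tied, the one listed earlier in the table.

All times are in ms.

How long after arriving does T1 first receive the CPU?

3

Timeline: | T2 0-3 | T1 3-8 | T3 8-10 | T5 10-11 | T3 11-21 | T4 21-36 |
Completion: T1=8  T2=3  T3=21  T4=36  T5=11
Turnaround (C−A): T1=8  T2=3  T3=13  T4=26  T5=1
Response(T1) = first start − arrival = 3 − 0 = 3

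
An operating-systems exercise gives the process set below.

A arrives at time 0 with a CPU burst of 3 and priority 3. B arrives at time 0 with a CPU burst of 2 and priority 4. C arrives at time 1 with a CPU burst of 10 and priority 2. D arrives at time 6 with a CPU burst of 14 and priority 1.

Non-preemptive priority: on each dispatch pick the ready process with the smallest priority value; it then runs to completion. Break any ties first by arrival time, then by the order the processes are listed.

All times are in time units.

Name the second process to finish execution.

Timeline: | A 0-3 | C 3-13 | D 13-27 | B 27-29 |
Completion: A=3  B=29  C=13  D=27
Finish order: A → C → D → B

C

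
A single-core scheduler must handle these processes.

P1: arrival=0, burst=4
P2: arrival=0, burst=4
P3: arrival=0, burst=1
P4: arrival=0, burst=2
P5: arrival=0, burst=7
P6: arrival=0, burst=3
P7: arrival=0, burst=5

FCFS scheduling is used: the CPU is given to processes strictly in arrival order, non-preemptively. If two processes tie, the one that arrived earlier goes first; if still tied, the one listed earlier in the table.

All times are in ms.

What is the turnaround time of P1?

4

Timeline: | P1 0-4 | P2 4-8 | P3 8-9 | P4 9-11 | P5 11-18 | P6 18-21 | P7 21-26 |
Completion: P1=4  P2=8  P3=9  P4=11  P5=18  P6=21  P7=26
Turnaround(P1) = completion − arrival = 4 − 0 = 4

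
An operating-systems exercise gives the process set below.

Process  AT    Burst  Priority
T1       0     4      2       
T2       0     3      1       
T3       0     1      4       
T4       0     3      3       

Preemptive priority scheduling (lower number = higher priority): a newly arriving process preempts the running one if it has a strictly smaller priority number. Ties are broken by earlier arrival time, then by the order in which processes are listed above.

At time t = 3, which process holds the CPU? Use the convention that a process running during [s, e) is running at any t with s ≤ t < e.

T1

Gantt: | T2 0-3 | T1 3-7 | T4 7-10 | T3 10-11 |
Completion: T1=7  T2=3  T3=11  T4=10
Turnaround (C−A): T1=7  T2=3  T3=11  T4=10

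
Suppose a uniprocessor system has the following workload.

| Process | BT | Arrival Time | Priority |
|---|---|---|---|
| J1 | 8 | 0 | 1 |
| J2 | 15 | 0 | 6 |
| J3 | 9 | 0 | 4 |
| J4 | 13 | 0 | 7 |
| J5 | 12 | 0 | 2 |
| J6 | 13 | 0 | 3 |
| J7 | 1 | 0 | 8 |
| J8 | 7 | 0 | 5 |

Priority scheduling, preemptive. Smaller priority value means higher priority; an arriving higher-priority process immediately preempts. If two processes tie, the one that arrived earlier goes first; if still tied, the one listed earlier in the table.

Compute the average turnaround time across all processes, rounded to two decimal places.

Gantt: | J1 0-8 | J5 8-20 | J6 20-33 | J3 33-42 | J8 42-49 | J2 49-64 | J4 64-77 | J7 77-78 |
Completion: J1=8  J2=64  J3=42  J4=77  J5=20  J6=33  J7=78  J8=49
Turnaround (C−A): J1=8  J2=64  J3=42  J4=77  J5=20  J6=33  J7=78  J8=49
Turnaround times: J1=8, J2=64, J3=42, J4=77, J5=20, J6=33, J7=78, J8=49
Average turnaround = (8+64+42+77+20+33+78+49) / 8 = 371/8 = 46.38

46.38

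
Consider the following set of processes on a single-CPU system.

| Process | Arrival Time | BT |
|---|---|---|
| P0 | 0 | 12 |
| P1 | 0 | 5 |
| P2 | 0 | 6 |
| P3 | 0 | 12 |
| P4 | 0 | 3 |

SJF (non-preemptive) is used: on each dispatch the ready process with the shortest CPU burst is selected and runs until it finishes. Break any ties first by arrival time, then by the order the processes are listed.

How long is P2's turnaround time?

Schedule: | P4 0-3 | P1 3-8 | P2 8-14 | P0 14-26 | P3 26-38 |
Completion: P0=26  P1=8  P2=14  P3=38  P4=3
Turnaround (C−A): P0=26  P1=8  P2=14  P3=38  P4=3
Turnaround(P2) = completion − arrival = 14 − 0 = 14

14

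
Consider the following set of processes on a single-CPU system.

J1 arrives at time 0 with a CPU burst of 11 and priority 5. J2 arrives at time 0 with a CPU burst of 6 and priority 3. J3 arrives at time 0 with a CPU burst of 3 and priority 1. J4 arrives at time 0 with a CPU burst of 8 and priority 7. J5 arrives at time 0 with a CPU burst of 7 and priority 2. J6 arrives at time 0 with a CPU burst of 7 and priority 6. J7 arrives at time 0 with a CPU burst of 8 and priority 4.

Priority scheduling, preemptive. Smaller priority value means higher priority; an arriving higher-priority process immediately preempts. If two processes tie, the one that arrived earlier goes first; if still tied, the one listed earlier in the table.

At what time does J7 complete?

Schedule: | J3 0-3 | J5 3-10 | J2 10-16 | J7 16-24 | J1 24-35 | J6 35-42 | J4 42-50 |
Completion: J1=35  J2=16  J3=3  J4=50  J5=10  J6=42  J7=24
Turnaround (C−A): J1=35  J2=16  J3=3  J4=50  J5=10  J6=42  J7=24

24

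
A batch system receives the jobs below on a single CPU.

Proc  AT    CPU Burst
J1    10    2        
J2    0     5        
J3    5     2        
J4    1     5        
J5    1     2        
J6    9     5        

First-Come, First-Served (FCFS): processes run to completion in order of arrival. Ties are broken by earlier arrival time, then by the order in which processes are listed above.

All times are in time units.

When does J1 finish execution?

21

Timeline: | J2 0-5 | J4 5-10 | J5 10-12 | J3 12-14 | J6 14-19 | J1 19-21 |
Completion: J1=21  J2=5  J3=14  J4=10  J5=12  J6=19
Turnaround (C−A): J1=11  J2=5  J3=9  J4=9  J5=11  J6=10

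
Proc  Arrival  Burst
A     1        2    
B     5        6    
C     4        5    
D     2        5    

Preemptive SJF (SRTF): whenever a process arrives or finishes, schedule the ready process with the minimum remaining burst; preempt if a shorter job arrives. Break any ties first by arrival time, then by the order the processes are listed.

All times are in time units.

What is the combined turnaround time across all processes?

31

Schedule: | idle 0-1 | A 1-3 | D 3-8 | C 8-13 | B 13-19 |
Completion: A=3  B=19  C=13  D=8
Turnaround = completion − arrival: A=2, B=14, C=9, D=6
Total turnaround = 2 + 14 + 9 + 6 = 31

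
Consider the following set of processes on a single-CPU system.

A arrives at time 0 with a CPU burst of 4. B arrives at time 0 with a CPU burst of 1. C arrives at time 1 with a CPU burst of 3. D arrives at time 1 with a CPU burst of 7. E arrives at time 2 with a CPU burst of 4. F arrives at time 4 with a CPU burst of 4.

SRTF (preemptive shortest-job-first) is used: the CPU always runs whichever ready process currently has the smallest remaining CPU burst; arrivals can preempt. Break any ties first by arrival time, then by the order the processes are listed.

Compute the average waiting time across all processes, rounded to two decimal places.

Timeline: | B 0-1 | C 1-4 | A 4-8 | E 8-12 | F 12-16 | D 16-23 |
Completion: A=8  B=1  C=4  D=23  E=12  F=16
Turnaround (C−A): A=8  B=1  C=3  D=22  E=10  F=12
Waiting times: A=4, B=0, C=0, D=15, E=6, F=8
Average waiting = (4+0+0+15+6+8) / 6 = 33/6 = 5.50

5.50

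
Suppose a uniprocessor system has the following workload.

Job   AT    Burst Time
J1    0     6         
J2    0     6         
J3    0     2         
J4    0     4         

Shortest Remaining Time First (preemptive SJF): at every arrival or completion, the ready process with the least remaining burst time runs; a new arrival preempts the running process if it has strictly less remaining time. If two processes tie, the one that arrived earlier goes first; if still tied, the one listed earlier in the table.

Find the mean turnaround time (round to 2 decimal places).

9.50

Timeline: | J3 0-2 | J4 2-6 | J1 6-12 | J2 12-18 |
Completion: J1=12  J2=18  J3=2  J4=6
Turnaround times: J1=12, J2=18, J3=2, J4=6
Average turnaround = (12+18+2+6) / 4 = 38/4 = 9.50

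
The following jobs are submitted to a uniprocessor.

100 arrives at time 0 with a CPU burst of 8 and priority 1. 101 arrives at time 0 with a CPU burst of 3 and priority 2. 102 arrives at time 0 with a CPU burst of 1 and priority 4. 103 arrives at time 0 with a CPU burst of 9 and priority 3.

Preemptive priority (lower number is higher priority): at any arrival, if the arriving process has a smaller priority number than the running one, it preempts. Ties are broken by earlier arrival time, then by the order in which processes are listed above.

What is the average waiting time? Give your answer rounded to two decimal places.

Schedule: | 100 0-8 | 101 8-11 | 103 11-20 | 102 20-21 |
Completion: 100=8  101=11  102=21  103=20
Turnaround (C−A): 100=8  101=11  102=21  103=20
Waiting times: 100=0, 101=8, 102=20, 103=11
Average waiting = (0+8+20+11) / 4 = 39/4 = 9.75

9.75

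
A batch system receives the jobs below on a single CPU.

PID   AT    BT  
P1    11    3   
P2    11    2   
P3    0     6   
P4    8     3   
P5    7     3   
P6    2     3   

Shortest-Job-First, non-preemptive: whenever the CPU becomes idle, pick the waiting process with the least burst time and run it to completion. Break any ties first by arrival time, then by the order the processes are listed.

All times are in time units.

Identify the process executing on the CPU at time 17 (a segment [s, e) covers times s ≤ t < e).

P1

Gantt: | P3 0-6 | P6 6-9 | P5 9-12 | P2 12-14 | P4 14-17 | P1 17-20 |
Completion: P1=20  P2=14  P3=6  P4=17  P5=12  P6=9
Turnaround (C−A): P1=9  P2=3  P3=6  P4=9  P5=5  P6=7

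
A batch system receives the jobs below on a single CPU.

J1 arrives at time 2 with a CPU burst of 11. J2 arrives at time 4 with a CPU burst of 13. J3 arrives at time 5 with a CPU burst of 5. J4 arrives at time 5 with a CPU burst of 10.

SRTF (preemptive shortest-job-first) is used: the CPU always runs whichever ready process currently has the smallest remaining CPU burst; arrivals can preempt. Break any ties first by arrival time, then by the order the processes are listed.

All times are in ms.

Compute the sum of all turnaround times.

81

Gantt: | idle 0-2 | J1 2-5 | J3 5-10 | J1 10-18 | J4 18-28 | J2 28-41 |
Completion: J1=18  J2=41  J3=10  J4=28
Turnaround = completion − arrival: J1=16, J2=37, J3=5, J4=23
Total turnaround = 16 + 37 + 5 + 23 = 81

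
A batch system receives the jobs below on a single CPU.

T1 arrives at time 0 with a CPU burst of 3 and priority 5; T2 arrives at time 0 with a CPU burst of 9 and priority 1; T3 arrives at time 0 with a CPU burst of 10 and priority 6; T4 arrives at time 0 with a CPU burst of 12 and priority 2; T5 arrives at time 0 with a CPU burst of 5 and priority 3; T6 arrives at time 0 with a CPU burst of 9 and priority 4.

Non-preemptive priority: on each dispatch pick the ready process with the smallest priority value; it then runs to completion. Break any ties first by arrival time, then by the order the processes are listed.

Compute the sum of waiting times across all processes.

129

Timeline: | T2 0-9 | T4 9-21 | T5 21-26 | T6 26-35 | T1 35-38 | T3 38-48 |
Completion: T1=38  T2=9  T3=48  T4=21  T5=26  T6=35
Turnaround (C−A): T1=38  T2=9  T3=48  T4=21  T5=26  T6=35
Waiting = turnaround − burst: T1=35, T2=0, T3=38, T4=9, T5=21, T6=26
Total waiting = 35 + 0 + 38 + 9 + 21 + 26 = 129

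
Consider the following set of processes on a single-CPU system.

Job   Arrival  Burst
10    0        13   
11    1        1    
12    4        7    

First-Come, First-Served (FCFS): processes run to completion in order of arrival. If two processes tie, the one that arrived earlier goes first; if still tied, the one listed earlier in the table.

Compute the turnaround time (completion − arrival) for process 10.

Schedule: | 10 0-13 | 11 13-14 | 12 14-21 |
Completion: 10=13  11=14  12=21
Turnaround (C−A): 10=13  11=13  12=17
Turnaround(10) = completion − arrival = 13 − 0 = 13

13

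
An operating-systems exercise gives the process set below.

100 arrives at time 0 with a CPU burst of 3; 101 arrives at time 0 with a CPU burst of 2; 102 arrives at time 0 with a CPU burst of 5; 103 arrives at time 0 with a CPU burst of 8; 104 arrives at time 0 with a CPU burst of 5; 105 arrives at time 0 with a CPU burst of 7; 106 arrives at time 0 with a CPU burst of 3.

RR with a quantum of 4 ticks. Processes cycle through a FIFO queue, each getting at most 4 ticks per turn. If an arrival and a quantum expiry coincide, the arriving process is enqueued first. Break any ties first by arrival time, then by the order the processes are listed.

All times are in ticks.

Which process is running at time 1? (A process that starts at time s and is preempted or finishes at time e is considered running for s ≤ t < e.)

100

Schedule: | 100 0-3 | 101 3-5 | 102 5-9 | 103 9-13 | 104 13-17 | 105 17-21 | 106 21-24 | 102 24-25 | 103 25-29 | 104 29-30 | 105 30-33 |
Completion: 100=3  101=5  102=25  103=29  104=30  105=33  106=24
Turnaround (C−A): 100=3  101=5  102=25  103=29  104=30  105=33  106=24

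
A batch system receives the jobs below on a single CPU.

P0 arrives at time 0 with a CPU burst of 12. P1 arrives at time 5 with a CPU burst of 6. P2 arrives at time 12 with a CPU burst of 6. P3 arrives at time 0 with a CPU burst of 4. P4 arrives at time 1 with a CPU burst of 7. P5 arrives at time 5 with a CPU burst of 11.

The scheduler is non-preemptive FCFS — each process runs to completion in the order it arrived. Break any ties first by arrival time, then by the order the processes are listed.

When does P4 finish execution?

Schedule: | P0 0-12 | P3 12-16 | P4 16-23 | P1 23-29 | P5 29-40 | P2 40-46 |
Completion: P0=12  P1=29  P2=46  P3=16  P4=23  P5=40
Turnaround (C−A): P0=12  P1=24  P2=34  P3=16  P4=22  P5=35

23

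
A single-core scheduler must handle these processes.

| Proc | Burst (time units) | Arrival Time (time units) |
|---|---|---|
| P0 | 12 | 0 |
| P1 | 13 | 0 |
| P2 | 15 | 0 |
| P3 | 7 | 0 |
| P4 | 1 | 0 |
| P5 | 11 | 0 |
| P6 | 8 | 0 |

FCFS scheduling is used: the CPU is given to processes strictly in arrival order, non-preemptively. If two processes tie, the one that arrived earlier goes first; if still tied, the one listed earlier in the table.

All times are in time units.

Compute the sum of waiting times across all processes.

Gantt: | P0 0-12 | P1 12-25 | P2 25-40 | P3 40-47 | P4 47-48 | P5 48-59 | P6 59-67 |
Completion: P0=12  P1=25  P2=40  P3=47  P4=48  P5=59  P6=67
Turnaround (C−A): P0=12  P1=25  P2=40  P3=47  P4=48  P5=59  P6=67
Waiting = turnaround − burst: P0=0, P1=12, P2=25, P3=40, P4=47, P5=48, P6=59
Total waiting = 0 + 12 + 25 + 40 + 47 + 48 + 59 = 231

231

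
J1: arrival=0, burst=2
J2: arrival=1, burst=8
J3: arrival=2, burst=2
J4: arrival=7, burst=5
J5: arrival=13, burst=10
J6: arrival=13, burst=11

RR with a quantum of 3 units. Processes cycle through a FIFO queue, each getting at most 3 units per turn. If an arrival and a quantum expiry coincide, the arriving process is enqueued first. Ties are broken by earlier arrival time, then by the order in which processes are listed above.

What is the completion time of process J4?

Gantt: | J1 0-2 | J2 2-5 | J3 5-7 | J2 7-10 | J4 10-13 | J2 13-15 | J5 15-18 | J6 18-21 | J4 21-23 | J5 23-26 | J6 26-29 | J5 29-32 | J6 32-35 | J5 35-36 | J6 36-38 |
Completion: J1=2  J2=15  J3=7  J4=23  J5=36  J6=38
Turnaround (C−A): J1=2  J2=14  J3=5  J4=16  J5=23  J6=25

23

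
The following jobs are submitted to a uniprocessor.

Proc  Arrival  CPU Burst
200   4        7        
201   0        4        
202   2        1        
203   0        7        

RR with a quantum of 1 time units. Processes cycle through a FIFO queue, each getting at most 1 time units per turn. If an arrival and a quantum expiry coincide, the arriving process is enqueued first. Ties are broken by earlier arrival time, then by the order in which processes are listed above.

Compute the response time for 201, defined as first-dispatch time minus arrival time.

Timeline: | 201 0-1 | 203 1-2 | 201 2-3 | 202 3-4 | 203 4-5 | 201 5-6 | 200 6-7 | 203 7-8 | 201 8-9 | 200 9-10 | 203 10-11 | 200 11-12 | 203 12-13 | 200 13-14 | 203 14-15 | 200 15-16 | 203 16-17 | 200 17-19 |
Completion: 200=19  201=9  202=4  203=17
Turnaround (C−A): 200=15  201=9  202=2  203=17
Response(201) = first start − arrival = 0 − 0 = 0

0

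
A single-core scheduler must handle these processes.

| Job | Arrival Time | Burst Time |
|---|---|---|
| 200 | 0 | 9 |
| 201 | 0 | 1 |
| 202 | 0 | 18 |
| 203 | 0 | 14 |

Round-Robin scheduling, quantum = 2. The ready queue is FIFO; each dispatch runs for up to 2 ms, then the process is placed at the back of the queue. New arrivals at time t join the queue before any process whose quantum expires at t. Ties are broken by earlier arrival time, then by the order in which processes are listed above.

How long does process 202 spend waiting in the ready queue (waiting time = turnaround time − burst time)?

Gantt: | 200 0-2 | 201 2-3 | 202 3-5 | 203 5-7 | 200 7-9 | 202 9-11 | 203 11-13 | 200 13-15 | 202 15-17 | 203 17-19 | 200 19-21 | 202 21-23 | 203 23-25 | 200 25-26 | 202 26-28 | 203 28-30 | 202 30-32 | 203 32-34 | 202 34-36 | 203 36-38 | 202 38-42 |
Completion: 200=26  201=3  202=42  203=38
Waiting(202) = turnaround − burst = 42 − 18 = 24

24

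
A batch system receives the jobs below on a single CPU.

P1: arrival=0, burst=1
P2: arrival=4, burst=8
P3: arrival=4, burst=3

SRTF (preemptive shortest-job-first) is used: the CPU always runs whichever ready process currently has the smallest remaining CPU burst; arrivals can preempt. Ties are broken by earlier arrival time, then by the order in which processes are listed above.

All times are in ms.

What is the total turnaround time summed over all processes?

Schedule: | P1 0-1 | idle 1-4 | P3 4-7 | P2 7-15 |
Completion: P1=1  P2=15  P3=7
Turnaround = completion − arrival: P1=1, P2=11, P3=3
Total turnaround = 1 + 11 + 3 = 15

15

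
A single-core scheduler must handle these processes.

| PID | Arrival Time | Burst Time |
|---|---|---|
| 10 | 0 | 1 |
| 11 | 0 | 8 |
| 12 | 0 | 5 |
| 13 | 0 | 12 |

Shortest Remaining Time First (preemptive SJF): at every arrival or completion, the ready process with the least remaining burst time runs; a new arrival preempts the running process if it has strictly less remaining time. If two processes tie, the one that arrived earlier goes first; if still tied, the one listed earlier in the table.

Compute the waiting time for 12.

Timeline: | 10 0-1 | 12 1-6 | 11 6-14 | 13 14-26 |
Completion: 10=1  11=14  12=6  13=26
Waiting(12) = turnaround − burst = 6 − 5 = 1

1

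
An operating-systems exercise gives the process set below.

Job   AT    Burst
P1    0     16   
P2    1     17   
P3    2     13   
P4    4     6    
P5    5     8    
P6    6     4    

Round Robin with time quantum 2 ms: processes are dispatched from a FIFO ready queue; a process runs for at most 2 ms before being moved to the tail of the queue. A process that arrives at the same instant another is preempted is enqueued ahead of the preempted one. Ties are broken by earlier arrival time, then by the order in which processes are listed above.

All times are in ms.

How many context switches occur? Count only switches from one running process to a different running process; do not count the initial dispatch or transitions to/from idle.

Gantt: | P1 0-2 | P2 2-4 | P3 4-6 | P1 6-8 | P4 8-10 | P2 10-12 | P5 12-14 | P6 14-16 | P3 16-18 | P1 18-20 | P4 20-22 | P2 22-24 | P5 24-26 | P6 26-28 | P3 28-30 | P1 30-32 | P4 32-34 | P2 34-36 | P5 36-38 | P3 38-40 | P1 40-42 | P2 42-44 | P5 44-46 | P3 46-48 | P1 48-50 | P2 50-52 | P3 52-54 | P1 54-56 | P2 56-58 | P3 58-59 | P1 59-61 | P2 61-64 |
Completion: P1=61  P2=64  P3=59  P4=34  P5=46  P6=28
Turnaround (C−A): P1=61  P2=63  P3=57  P4=30  P5=41  P6=22

31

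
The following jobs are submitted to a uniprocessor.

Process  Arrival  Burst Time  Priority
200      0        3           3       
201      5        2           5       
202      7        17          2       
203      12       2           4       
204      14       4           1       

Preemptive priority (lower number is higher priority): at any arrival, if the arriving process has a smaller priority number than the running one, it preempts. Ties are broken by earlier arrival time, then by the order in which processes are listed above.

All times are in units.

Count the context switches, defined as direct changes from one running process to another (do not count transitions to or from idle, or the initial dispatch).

4

Schedule: | 200 0-3 | idle 3-5 | 201 5-7 | 202 7-14 | 204 14-18 | 202 18-28 | 203 28-30 |
Completion: 200=3  201=7  202=28  203=30  204=18
Turnaround (C−A): 200=3  201=2  202=21  203=18  204=4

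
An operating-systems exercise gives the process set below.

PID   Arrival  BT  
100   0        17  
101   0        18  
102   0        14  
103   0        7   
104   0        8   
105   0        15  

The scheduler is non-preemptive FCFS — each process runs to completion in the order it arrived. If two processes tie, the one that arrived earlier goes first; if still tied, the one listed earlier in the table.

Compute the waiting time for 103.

49

Timeline: | 100 0-17 | 101 17-35 | 102 35-49 | 103 49-56 | 104 56-64 | 105 64-79 |
Completion: 100=17  101=35  102=49  103=56  104=64  105=79
Turnaround (C−A): 100=17  101=35  102=49  103=56  104=64  105=79
Waiting(103) = turnaround − burst = 56 − 7 = 49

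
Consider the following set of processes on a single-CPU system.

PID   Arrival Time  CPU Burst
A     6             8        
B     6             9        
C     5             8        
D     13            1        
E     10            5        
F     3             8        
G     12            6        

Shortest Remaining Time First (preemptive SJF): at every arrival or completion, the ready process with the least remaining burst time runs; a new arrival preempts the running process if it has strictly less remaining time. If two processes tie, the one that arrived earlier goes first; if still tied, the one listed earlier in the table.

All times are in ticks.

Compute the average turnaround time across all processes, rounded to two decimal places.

Timeline: | idle 0-3 | F 3-11 | E 11-13 | D 13-14 | E 14-17 | G 17-23 | C 23-31 | A 31-39 | B 39-48 |
Completion: A=39  B=48  C=31  D=14  E=17  F=11  G=23
Turnaround (C−A): A=33  B=42  C=26  D=1  E=7  F=8  G=11
Turnaround times: A=33, B=42, C=26, D=1, E=7, F=8, G=11
Average turnaround = (33+42+26+1+7+8+11) / 7 = 128/7 = 18.29

18.29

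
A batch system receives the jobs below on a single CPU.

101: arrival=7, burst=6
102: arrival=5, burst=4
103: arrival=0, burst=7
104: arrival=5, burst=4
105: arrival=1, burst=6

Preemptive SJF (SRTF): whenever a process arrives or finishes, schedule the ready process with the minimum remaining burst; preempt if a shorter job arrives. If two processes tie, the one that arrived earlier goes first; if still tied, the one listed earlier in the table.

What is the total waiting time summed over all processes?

36

Schedule: | 103 0-7 | 102 7-11 | 104 11-15 | 105 15-21 | 101 21-27 |
Completion: 101=27  102=11  103=7  104=15  105=21
Turnaround (C−A): 101=20  102=6  103=7  104=10  105=20
Waiting = turnaround − burst: 101=14, 102=2, 103=0, 104=6, 105=14
Total waiting = 14 + 2 + 0 + 6 + 14 = 36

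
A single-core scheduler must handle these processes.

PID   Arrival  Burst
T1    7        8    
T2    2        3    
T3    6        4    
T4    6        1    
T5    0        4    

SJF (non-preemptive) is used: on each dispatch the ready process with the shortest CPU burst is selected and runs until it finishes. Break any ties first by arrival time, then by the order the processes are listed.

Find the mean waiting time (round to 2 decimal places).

2.00

Schedule: | T5 0-4 | T2 4-7 | T4 7-8 | T3 8-12 | T1 12-20 |
Completion: T1=20  T2=7  T3=12  T4=8  T5=4
Turnaround (C−A): T1=13  T2=5  T3=6  T4=2  T5=4
Waiting times: T1=5, T2=2, T3=2, T4=1, T5=0
Average waiting = (5+2+2+1+0) / 5 = 10/5 = 2.00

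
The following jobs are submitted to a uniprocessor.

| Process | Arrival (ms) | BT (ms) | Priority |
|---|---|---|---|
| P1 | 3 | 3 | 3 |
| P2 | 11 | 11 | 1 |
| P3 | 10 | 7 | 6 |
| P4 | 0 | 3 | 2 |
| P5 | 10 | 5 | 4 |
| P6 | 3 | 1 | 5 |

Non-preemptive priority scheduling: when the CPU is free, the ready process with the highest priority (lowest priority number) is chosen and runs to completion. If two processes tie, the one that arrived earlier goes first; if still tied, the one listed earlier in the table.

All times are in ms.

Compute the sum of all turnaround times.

Timeline: | P4 0-3 | P1 3-6 | P6 6-7 | idle 7-10 | P5 10-15 | P2 15-26 | P3 26-33 |
Completion: P1=6  P2=26  P3=33  P4=3  P5=15  P6=7
Turnaround = completion − arrival: P1=3, P2=15, P3=23, P4=3, P5=5, P6=4
Total turnaround = 3 + 15 + 23 + 3 + 5 + 4 = 53

53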